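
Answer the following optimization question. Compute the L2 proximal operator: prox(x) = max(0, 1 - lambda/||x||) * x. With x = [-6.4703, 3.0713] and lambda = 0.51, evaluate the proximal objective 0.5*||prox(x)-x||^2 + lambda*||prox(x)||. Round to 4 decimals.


Step 1: Compute ||x||.
||x|| = 7.1622
Step 2: Compute scaling factor.
scale = max(0, 1 - 0.51/7.1622) = 0.9288
Step 3: prox(x) = [-6.0096, 2.8526]
||prox(x)|| = 6.6522
Step 4: Proximal objective.
0.5*||prox-x||^2 = 0.1301
lambda*||prox|| = 3.3926
Total = 3.5227


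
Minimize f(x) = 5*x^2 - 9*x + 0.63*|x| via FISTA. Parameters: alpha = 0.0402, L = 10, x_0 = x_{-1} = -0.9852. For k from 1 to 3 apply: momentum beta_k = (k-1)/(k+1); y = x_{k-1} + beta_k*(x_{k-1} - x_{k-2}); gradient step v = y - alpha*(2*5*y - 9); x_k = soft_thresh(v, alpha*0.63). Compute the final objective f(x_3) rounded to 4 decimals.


FISTA on f(x) = 5*x^2 - 9*x + 0.63*|x|
L = 10, alpha = 0.0402
Iteration 1: beta = 0.0, y = -0.9852 + 0.0*(-0.9852 + 0.9852) = -0.9852
  grad(y) = -18.852, v = y - alpha*grad = -0.2273
  prox(v) = soft_thresh(-0.2273, 0.0253) = -0.202
Iteration 2: beta = 0.3333, y = -0.202 + 0.3333*(-0.202 + 0.9852) = 0.059
  grad(y) = -8.4096, v = y - alpha*grad = 0.3971
  prox(v) = soft_thresh(0.3971, 0.0253) = 0.3718
Iteration 3: beta = 0.5, y = 0.3718 + 0.5*(0.3718 + 0.202) = 0.6587
  grad(y) = -2.4132, v = y - alpha*grad = 0.7557
  prox(v) = soft_thresh(0.7557, 0.0253) = 0.7304
f(x_3) = 5*0.7304^2 - 9*0.7304 + 0.63*|0.7304| = -3.446


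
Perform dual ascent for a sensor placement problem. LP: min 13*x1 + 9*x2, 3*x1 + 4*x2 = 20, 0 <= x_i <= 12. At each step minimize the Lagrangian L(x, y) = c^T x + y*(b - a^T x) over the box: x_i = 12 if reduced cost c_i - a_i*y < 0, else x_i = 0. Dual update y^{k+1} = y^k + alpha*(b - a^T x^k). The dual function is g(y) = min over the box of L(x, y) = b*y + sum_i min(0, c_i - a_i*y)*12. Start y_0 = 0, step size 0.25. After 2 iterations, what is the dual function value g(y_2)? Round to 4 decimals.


Dual ascent for LP: min 13*x1 + 9*x2, 3*x1 + 4*x2 = 20, 0 <= x_i <= 12
Step 1: y^k = 0.0, reduced costs: (13.0, 9.0)
  x^k = (0.0, 0.0), subgradient = b - a^T x = 20.0
  y^{k+1} = 0.0 + 0.25*20.0 = 5.0
Step 2: y^k = 5.0, reduced costs: (-2.0, -11.0)
  x^k = (12.0, 12.0), subgradient = b - a^T x = -64.0
  y^{k+1} = 5.0 + 0.25*-64.0 = -11.0
Dual objective at y_2 = -11.0: reduced costs (46.0, 53.0), box minimizer x = (0.0, 0.0)
g(y_2) = b*y + (c1 - a1*y)*x1 + (c2 - a2*y)*x2 = 20*(-11.0) + 46.0*0.0 + 53.0*0.0 = -220.0 + 0.0 + 0.0 = -220.0


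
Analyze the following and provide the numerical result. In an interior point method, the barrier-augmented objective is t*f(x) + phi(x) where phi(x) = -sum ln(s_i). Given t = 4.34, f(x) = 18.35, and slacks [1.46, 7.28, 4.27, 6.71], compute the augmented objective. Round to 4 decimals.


Step 1: Compute log-barrier.
ln values: [0.3784, 1.9851, 1.4516, 1.9036]
phi = -(0.3784 + 1.9851 + 1.4516 + 1.9036) = -5.7188
Step 2: Compute augmented objective.
t*f(x) = 4.34*18.35 = 79.639
Total = 79.639 - 5.7188 = 73.9202


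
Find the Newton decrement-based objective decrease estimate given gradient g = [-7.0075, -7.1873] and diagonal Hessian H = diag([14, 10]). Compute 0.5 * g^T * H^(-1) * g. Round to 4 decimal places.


Step 1: H is diagonal, so H^(-1) * g = [-0.5005, -0.7187].
Step 2: g^T H^(-1) g = sum_i g_i^2 / H_ii
  = (-7.0075)^2/14 + (-7.1873)^2/10
  = 3.5075 + 5.1657 = 8.6732
Step 3: Objective decrease = 0.5 * g^T H^(-1) g = 4.3366


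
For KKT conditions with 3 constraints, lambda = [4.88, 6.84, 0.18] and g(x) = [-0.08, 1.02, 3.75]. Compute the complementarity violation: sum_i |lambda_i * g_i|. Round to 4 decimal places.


KKT complementary slackness check:
lambda_1 * g_1 = 4.88 * -0.08 = -0.3904
lambda_2 * g_2 = 6.84 * 1.02 = 6.9768
lambda_3 * g_3 = 0.18 * 3.75 = 0.675
Total violation = 0.3904 + 6.9768 + 0.675 = 8.0422


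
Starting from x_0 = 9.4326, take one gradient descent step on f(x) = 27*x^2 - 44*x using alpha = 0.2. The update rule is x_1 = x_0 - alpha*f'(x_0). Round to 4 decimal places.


We compute the gradient at x_0 and apply the update.
f'(x) = 54*x - 44
f'(9.4326) = 54*9.4326 - 44 = 465.3604
x_1 = 9.4326 - 0.2*465.3604 = -83.6395


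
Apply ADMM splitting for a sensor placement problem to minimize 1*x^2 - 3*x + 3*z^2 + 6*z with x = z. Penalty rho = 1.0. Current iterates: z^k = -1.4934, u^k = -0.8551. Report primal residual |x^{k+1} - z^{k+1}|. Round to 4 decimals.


ADMM iteration with rho = 1.0, z^k = -1.4934, u^k = -0.8551
Step 1: x-update.
Minimize 1*x^2 - 3*x + (1.0/2)*(x + 1.4934 - 0.8551)^2
FOC: (2*1 + 1.0)*x = 3 + 1.0*(-1.4934 + 0.8551)
x^{k+1} = 0.7872
Step 2: z-update.
Minimize 3*z^2 + 6*z + (1.0/2)*(0.7872 - z - 0.8551)^2
FOC: (2*3 + 1.0)*z = -6 + 1.0*(0.7872 - 0.8551)
z^{k+1} = -0.8668
Step 3: u-update.
u^{k+1} = -0.8551 + 0.7872 + 0.8668 = 0.799
Step 4: Primal residual = |0.7872 + 0.8668| = 1.6541


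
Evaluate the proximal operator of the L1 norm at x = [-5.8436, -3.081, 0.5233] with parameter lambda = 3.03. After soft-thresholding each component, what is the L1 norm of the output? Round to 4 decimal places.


Soft-thresholding with lambda = 3.03:
prox(-5.8436) = sign(-5.8436)*max(|-5.8436| - 3.03, 0) = -2.8136
prox(-3.081) = sign(-3.081)*max(|-3.081| - 3.03, 0) = -0.051
prox(0.5233) = sign(0.5233)*max(|0.5233| - 3.03, 0) = 0.0
prox(x) = [-2.8136, -0.051, 0.0]
||prox(x)||_1 = 2.8136 + 0.051 + 0.0 = 2.8646


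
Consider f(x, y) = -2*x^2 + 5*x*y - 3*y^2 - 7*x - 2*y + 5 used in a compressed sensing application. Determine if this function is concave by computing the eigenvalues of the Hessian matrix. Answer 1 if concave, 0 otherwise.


The Hessian of f(x,y) = -2*x^2 + 5*x*y - 3*y^2 - 7*x - 2*y + 5 is:
H = [[-4, 5], [5, -6]]
Trace = -4 - 6 = -10
Determinant = -4*-6 - (5)^2 = -1
Discriminant = (-10)^2 - 4*-1 = 104.0
Eigenvalues: lambda_1 = -10.099, lambda_2 = 0.099
The function is not concave.

0


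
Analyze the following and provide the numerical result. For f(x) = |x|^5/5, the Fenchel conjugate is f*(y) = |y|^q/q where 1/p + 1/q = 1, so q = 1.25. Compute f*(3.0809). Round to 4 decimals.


The conjugate exponent q satisfies 1/p + 1/q = 1.
p = 5, so q = 5/(5 - 1) = 1.25
|y|^q = 3.0809^1.25 = 4.0818
f*(3.0809) = 4.0818 / 1.25 = 3.2654


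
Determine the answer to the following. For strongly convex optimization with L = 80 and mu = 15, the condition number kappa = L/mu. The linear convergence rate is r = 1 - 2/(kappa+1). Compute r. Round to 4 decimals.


Step 1: Compute the condition number.
kappa = L/mu = 80/15 = 5.3333
Step 2: Compute the convergence rate.
r = 1 - 2/(kappa + 1) = 1 - 2*mu/(L + mu) = (L - mu)/(L + mu) = 65/95 = 0.6842


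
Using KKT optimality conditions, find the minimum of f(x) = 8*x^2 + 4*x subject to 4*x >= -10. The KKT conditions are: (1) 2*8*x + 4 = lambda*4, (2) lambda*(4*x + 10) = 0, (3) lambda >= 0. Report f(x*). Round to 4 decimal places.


Step 1: Try lambda = 0 (constraint inactive).
Stationarity: 2*8*x + 4 = 0
x* = -4/(2*8) = -0.25
Check constraint: 4*-0.25 = -1.0 >= -10 -- satisfied.
Step 2: Compute optimal value.
f(x*) = 8*(-0.25)^2 + 4*(-0.25) = -0.5


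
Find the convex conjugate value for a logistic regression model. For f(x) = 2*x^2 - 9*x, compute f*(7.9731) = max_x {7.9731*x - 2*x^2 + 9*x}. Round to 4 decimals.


f*(y) = sup_x {y*x - a*x^2 - b*x} = sup_x {(y-b)*x - a*x^2}
FOC: (y - b) - 2a*x = 0 => x* = (y - b)/(2a)
x* = (7.9731 + 9)/(2*2) = 4.2433
f*(7.9731) = (y-b)^2/(4a) = (7.9731 + 9)^2/(4*2)
= 288.0861/8 = 36.0108


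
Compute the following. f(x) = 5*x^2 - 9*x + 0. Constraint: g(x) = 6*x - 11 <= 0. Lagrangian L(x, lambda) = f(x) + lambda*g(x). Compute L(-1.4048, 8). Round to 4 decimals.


Step 1: Evaluate f(x).
f(-1.4048) = 5*(-1.4048)^2 - 9*(-1.4048) + 0 = 22.5105
Step 2: Evaluate g(x).
g(-1.4048) = 6*-1.4048 - 11 = -19.4288
Step 3: Compute Lagrangian.
L = 22.5105 + 8*-19.4288 = -132.9199


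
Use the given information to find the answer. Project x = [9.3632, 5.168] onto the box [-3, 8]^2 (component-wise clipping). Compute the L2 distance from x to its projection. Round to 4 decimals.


Project each component onto [-3, 8].
clip(9.3632) = 8.0, clip(5.168) = 5.168
Projection = [8.0, 5.168]
Squared diffs: [1.8583, 0.0]
Distance = sqrt(1.8583) = 1.3632


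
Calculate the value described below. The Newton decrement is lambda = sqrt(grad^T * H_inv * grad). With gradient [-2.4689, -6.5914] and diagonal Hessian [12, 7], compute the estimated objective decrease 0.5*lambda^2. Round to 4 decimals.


Step 1: H is diagonal, so H^(-1) * g = [-0.2057, -0.9416].
Step 2: g^T H^(-1) g = sum_i g_i^2 / H_ii
  = (-2.4689)^2/12 + (-6.5914)^2/7
  = 0.508 + 6.2067 = 6.7146
Step 3: Objective decrease = 0.5 * g^T H^(-1) g = 3.3573


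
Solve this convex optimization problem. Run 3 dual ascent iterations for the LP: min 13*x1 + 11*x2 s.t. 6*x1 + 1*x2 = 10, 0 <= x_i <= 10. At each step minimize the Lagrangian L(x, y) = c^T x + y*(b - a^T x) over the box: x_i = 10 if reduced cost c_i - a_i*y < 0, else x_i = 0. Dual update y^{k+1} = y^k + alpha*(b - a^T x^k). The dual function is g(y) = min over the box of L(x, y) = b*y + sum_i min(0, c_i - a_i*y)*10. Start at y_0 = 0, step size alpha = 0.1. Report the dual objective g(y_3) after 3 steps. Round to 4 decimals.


Dual ascent for LP: min 13*x1 + 11*x2, 6*x1 + 1*x2 = 10, 0 <= x_i <= 10
Step 1: y^k = 0.0, reduced costs: (13.0, 11.0)
  x^k = (0.0, 0.0), subgradient = b - a^T x = 10.0
  y^{k+1} = 0.0 + 0.1*10.0 = 1.0
Step 2: y^k = 1.0, reduced costs: (7.0, 10.0)
  x^k = (0.0, 0.0), subgradient = b - a^T x = 10.0
  y^{k+1} = 1.0 + 0.1*10.0 = 2.0
Step 3: y^k = 2.0, reduced costs: (1.0, 9.0)
  x^k = (0.0, 0.0), subgradient = b - a^T x = 10.0
  y^{k+1} = 2.0 + 0.1*10.0 = 3.0
Dual objective at y_3 = 3.0: reduced costs (-5.0, 8.0), box minimizer x = (10.0, 0.0)
g(y_3) = b*y + (c1 - a1*y)*x1 + (c2 - a2*y)*x2 = 10*3.0 + (-5.0)*10.0 + 8.0*0.0 = 30.0 - 50.0 + 0.0 = -20.0


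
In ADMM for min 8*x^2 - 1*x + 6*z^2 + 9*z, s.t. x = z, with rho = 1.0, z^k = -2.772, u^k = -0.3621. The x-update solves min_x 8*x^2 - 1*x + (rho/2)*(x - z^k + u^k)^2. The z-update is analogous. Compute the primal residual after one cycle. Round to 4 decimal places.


ADMM iteration with rho = 1.0, z^k = -2.772, u^k = -0.3621
Step 1: x-update.
Minimize 8*x^2 - 1*x + (1.0/2)*(x + 2.772 - 0.3621)^2
FOC: (2*8 + 1.0)*x = 1 + 1.0*(-2.772 + 0.3621)
x^{k+1} = -0.0829
Step 2: z-update.
Minimize 6*z^2 + 9*z + (1.0/2)*(-0.0829 - z - 0.3621)^2
FOC: (2*6 + 1.0)*z = -9 + 1.0*(-0.0829 - 0.3621)
z^{k+1} = -0.7265
Step 3: u-update.
u^{k+1} = -0.3621 - 0.0829 + 0.7265 = 0.2815
Step 4: Primal residual = |-0.0829 + 0.7265| = 0.6436


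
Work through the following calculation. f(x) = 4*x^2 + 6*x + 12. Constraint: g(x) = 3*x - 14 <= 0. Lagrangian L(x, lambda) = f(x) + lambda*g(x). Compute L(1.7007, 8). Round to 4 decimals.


Step 1: Evaluate f(x).
f(1.7007) = 4*1.7007^2 + 6*1.7007 + 12 = 33.7737
Step 2: Evaluate g(x).
g(1.7007) = 3*1.7007 - 14 = -8.8979
Step 3: Compute Lagrangian.
L = 33.7737 + 8*-8.8979 = -37.4095


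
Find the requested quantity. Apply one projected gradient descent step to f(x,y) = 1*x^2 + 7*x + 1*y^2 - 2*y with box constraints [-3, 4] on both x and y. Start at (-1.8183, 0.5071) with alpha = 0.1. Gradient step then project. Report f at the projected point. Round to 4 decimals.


Step 1: Compute gradient at (-1.8183, 0.5071).
grad_x = 2*1*-1.8183 + 7 = 3.3634
grad_y = 2*1*0.5071 - 2 = -0.9858
Step 2: Gradient step.
x_raw = -1.8183 - 0.1*3.3634 = -2.1546
y_raw = 0.5071 - 0.1*-0.9858 = 0.6057
Step 3: Project onto [-3, 4].
x_proj = clip(-2.1546) = -2.1546
y_proj = clip(0.6057) = 0.6057
Step 4: Evaluate f.
f(-2.1546, 0.6057) = -11.2845


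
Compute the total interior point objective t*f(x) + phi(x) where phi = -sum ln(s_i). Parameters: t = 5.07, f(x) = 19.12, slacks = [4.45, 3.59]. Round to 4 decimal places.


Step 1: Compute log-barrier.
ln values: [1.4929, 1.2782]
phi = -(1.4929 + 1.2782) = -2.7711
Step 2: Compute augmented objective.
t*f(x) = 5.07*19.12 = 96.9384
Total = 96.9384 - 2.7711 = 94.1673


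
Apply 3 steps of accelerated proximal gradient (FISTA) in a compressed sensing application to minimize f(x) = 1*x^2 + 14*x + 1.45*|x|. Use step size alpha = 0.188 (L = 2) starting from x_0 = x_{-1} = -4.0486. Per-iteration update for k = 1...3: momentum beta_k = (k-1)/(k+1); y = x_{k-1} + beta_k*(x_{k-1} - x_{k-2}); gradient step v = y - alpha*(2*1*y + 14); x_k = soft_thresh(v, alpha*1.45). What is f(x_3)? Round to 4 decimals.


FISTA on f(x) = 1*x^2 + 14*x + 1.45*|x|
L = 2, alpha = 0.188
Iteration 1: beta = 0.0, y = -4.0486 + 0.0*(-4.0486 + 4.0486) = -4.0486
  grad(y) = 5.9028, v = y - alpha*grad = -5.1583
  prox(v) = soft_thresh(-5.1583, 0.2726) = -4.8857
Iteration 2: beta = 0.3333, y = -4.8857 + 0.3333*(-4.8857 + 4.0486) = -5.1648
  grad(y) = 3.6705, v = y - alpha*grad = -5.8548
  prox(v) = soft_thresh(-5.8548, 0.2726) = -5.5822
Iteration 3: beta = 0.5, y = -5.5822 + 0.5*(-5.5822 + 4.8857) = -5.9305
  grad(y) = 2.1391, v = y - alpha*grad = -6.3326
  prox(v) = soft_thresh(-6.3326, 0.2726) = -6.06
f(x_3) = 1*(-6.06)^2 + 14*(-6.06) + 1.45*|-6.06| = -39.3294


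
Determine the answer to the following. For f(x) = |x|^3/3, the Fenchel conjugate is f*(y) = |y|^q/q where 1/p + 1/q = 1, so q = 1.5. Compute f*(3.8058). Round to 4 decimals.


The conjugate exponent q satisfies 1/p + 1/q = 1.
p = 3, so q = 3/(3 - 1) = 1.5
|y|^q = 3.8058^1.5 = 7.4245
f*(3.8058) = 7.4245 / 1.5 = 4.9497


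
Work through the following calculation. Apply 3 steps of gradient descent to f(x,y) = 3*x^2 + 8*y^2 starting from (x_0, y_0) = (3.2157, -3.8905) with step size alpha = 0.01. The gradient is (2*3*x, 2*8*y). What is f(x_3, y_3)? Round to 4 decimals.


Gradient descent on f(x,y) = 3*x^2 + 8*y^2.
Starting point: (3.2157, -3.8905), alpha = 0.01
Step 1: grad_x = 2*3*3.2157 = 19.2942, grad_y = 2*8*-3.8905 = -62.248
  x_1 = 3.2157 - 0.01*19.2942 = 3.0228
  y_1 = -3.8905 - 0.01*-62.248 = -3.268
Step 2: grad_x = 2*3*3.0228 = 18.1365, grad_y = 2*8*-3.268 = -52.2883
  x_2 = 3.0228 - 0.01*18.1365 = 2.8414
  y_2 = -3.268 - 0.01*-52.2883 = -2.7451
Step 3: grad_x = 2*3*2.8414 = 17.0484, grad_y = 2*8*-2.7451 = -43.9222
  x_3 = 2.8414 - 0.01*17.0484 = 2.6709
  y_3 = -2.7451 - 0.01*-43.9222 = -2.3059
f(2.6709, -2.3059) = 3*2.6709^2 + 8*(-2.3059)^2 = 63.9392


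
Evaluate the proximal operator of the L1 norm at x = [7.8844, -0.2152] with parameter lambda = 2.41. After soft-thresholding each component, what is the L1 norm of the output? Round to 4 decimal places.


Soft-thresholding with lambda = 2.41:
prox(7.8844) = sign(7.8844)*max(|7.8844| - 2.41, 0) = 5.4744
prox(-0.2152) = sign(-0.2152)*max(|-0.2152| - 2.41, 0) = 0.0
prox(x) = [5.4744, 0.0]
||prox(x)||_1 = 5.4744 + 0.0 = 5.4744


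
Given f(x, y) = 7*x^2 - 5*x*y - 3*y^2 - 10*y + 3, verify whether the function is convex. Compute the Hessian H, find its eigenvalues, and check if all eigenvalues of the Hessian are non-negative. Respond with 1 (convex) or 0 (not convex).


The Hessian of f(x,y) = 7*x^2 - 5*x*y - 3*y^2 - 10*y + 3 is:
H = [[14, -5], [-5, -6]]
Trace = 14 - 6 = 8
Determinant = 14*-6 - (-5)^2 = -109
Discriminant = (8)^2 - 4*-109 = 500.0
Eigenvalues: lambda_1 = -7.1803, lambda_2 = 15.1803
The function is not convex.

0


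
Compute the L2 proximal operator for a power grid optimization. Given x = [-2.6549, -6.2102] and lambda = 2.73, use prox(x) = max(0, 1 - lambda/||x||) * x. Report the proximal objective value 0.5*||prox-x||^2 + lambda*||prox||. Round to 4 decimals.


Step 1: Compute ||x||.
||x|| = 6.7539
Step 2: Compute scaling factor.
scale = max(0, 1 - 2.73/6.7539) = 0.5958
Step 3: prox(x) = [-1.5818, -3.7]
||prox(x)|| = 4.0239
Step 4: Proximal objective.
0.5*||prox-x||^2 = 3.7265
lambda*||prox|| = 10.9852
Total = 14.7117


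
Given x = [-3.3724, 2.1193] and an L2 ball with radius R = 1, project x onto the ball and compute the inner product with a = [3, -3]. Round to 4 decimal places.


Step 1: Compute ||x|| (intermediates to 6 decimals).
||x|| = sqrt((-3.3724)^2 + 2.1193^2) = 3.983028
Step 2: Project.
Since ||x|| > R, scale = R/||x|| = 1/3.983028 = 0.251065, proj(x) = scale * x
proj(x) = [-0.846692, 0.532082]
Step 3: Dot product.
a^T * proj(x) = 3*(-0.846692) - 3*0.532082 = -4.1363


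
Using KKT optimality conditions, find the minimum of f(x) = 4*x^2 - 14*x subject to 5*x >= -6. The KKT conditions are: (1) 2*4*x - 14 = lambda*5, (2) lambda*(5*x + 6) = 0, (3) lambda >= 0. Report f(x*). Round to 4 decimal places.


Step 1: Try lambda = 0 (constraint inactive).
Stationarity: 2*4*x - 14 = 0
x* = 14/(2*4) = 1.75
Check constraint: 5*1.75 = 8.75 >= -6 -- satisfied.
Step 2: Compute optimal value.
f(x*) = 4*1.75^2 - 14*1.75 = -12.25


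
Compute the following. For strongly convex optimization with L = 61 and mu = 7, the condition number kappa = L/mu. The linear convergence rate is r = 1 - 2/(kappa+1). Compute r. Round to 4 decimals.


Step 1: Compute the condition number.
kappa = L/mu = 61/7 = 8.7143
Step 2: Compute the convergence rate.
r = 1 - 2/(kappa + 1) = 1 - 2*mu/(L + mu) = (L - mu)/(L + mu) = 54/68 = 0.7941


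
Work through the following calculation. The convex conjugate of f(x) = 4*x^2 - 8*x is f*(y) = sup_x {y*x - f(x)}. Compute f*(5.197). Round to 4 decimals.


f*(y) = sup_x {y*x - a*x^2 - b*x} = sup_x {(y-b)*x - a*x^2}
FOC: (y - b) - 2a*x = 0 => x* = (y - b)/(2a)
x* = (5.197 + 8)/(2*4) = 1.6496
f*(5.197) = (y-b)^2/(4a) = (5.197 + 8)^2/(4*4)
= 174.1608/16 = 10.8851


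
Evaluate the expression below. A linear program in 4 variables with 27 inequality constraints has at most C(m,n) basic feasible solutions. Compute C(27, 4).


Each vertex corresponds to some choice of n active constraints out of m, so the number of vertices is at most C(m, n) = m! / (n!(m-n)!).
m = 27, n = 4
Numerator: 27 * 26 * 25 * 24
Denominator: 4! = 24
C(27, 4) = 17550


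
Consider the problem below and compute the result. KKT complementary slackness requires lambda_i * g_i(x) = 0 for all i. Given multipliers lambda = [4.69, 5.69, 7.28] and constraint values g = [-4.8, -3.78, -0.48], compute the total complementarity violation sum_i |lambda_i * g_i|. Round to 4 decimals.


KKT complementary slackness check:
lambda_1 * g_1 = 4.69 * -4.8 = -22.512
lambda_2 * g_2 = 5.69 * -3.78 = -21.5082
lambda_3 * g_3 = 7.28 * -0.48 = -3.4944
Total violation = 22.512 + 21.5082 + 3.4944 = 47.5146


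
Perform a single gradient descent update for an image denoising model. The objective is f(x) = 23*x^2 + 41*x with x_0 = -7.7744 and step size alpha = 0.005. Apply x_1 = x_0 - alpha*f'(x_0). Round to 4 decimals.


We compute the gradient at x_0 and apply the update.
f'(x) = 46*x + 41
f'(-7.7744) = 46*-7.7744 + 41 = -316.6224
x_1 = -7.7744 - 0.005*-316.6224 = -6.1913


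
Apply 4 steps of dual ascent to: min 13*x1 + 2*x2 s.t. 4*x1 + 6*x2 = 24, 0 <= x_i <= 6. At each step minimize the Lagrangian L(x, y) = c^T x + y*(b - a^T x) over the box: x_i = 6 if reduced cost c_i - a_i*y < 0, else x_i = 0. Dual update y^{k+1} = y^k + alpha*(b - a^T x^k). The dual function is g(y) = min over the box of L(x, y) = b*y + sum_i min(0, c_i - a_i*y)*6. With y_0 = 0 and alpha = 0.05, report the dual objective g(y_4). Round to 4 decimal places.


Dual ascent for LP: min 13*x1 + 2*x2, 4*x1 + 6*x2 = 24, 0 <= x_i <= 6
Step 1: y^k = 0.0, reduced costs: (13.0, 2.0)
  x^k = (0.0, 0.0), subgradient = b - a^T x = 24.0
  y^{k+1} = 0.0 + 0.05*24.0 = 1.2
Step 2: y^k = 1.2, reduced costs: (8.2, -5.2)
  x^k = (0.0, 6.0), subgradient = b - a^T x = -12.0
  y^{k+1} = 1.2 + 0.05*-12.0 = 0.6
Step 3: y^k = 0.6, reduced costs: (10.6, -1.6)
  x^k = (0.0, 6.0), subgradient = b - a^T x = -12.0
  y^{k+1} = 0.6 + 0.05*-12.0 = -0.0
Step 4: y^k = -0.0, reduced costs: (13.0, 2.0)
  x^k = (0.0, 0.0), subgradient = b - a^T x = 24.0
  y^{k+1} = -0.0 + 0.05*24.0 = 1.2
Dual objective at y_4 = 1.2: reduced costs (8.2, -5.2), box minimizer x = (0.0, 6.0)
g(y_4) = b*y + (c1 - a1*y)*x1 + (c2 - a2*y)*x2 = 24*1.2 + 8.2*0.0 + (-5.2)*6.0 = 28.8 + 0.0 - 31.2 = -2.4


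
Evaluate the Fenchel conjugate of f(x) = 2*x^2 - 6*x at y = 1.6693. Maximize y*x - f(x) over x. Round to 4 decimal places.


f*(y) = sup_x {y*x - a*x^2 - b*x} = sup_x {(y-b)*x - a*x^2}
FOC: (y - b) - 2a*x = 0 => x* = (y - b)/(2a)
x* = (1.6693 + 6)/(2*2) = 1.9173
f*(1.6693) = (y-b)^2/(4a) = (1.6693 + 6)^2/(4*2)
= 58.8182/8 = 7.3523


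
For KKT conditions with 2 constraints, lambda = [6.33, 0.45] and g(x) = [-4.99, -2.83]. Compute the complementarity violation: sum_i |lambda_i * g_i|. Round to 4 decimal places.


KKT complementary slackness check:
lambda_1 * g_1 = 6.33 * -4.99 = -31.5867
lambda_2 * g_2 = 0.45 * -2.83 = -1.2735
Total violation = 31.5867 + 1.2735 = 32.8602


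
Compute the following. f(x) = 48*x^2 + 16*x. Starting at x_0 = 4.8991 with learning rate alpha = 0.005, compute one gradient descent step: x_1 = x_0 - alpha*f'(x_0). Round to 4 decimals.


We compute the gradient at x_0 and apply the update.
f'(x) = 96*x + 16
f'(4.8991) = 96*4.8991 + 16 = 486.3136
x_1 = 4.8991 - 0.005*486.3136 = 2.4675


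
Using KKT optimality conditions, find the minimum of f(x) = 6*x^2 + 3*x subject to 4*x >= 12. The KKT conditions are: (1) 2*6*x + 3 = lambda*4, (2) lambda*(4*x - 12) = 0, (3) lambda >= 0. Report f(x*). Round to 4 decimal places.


Step 1: Try lambda = 0 (constraint inactive).
x_unc = -3/(2*6) = -0.25
Check: 4*-0.25 = -1.0 < 12 -- violated!
Step 2: Constraint must be active: 4*x = 12
x* = 12/4 = 3.0
lambda = (2*6*3.0 + 3)/4 = 9.75
Step 3: Compute optimal value.
f(x*) = 6*3.0^2 + 3*3.0 = 63.0


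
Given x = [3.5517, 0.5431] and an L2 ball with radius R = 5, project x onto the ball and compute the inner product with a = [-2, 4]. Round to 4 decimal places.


Step 1: Compute ||x|| (intermediates to 6 decimals).
||x|| = sqrt(3.5517^2 + 0.5431^2) = 3.592984
Step 2: Project.
Since ||x|| <= R, proj = x (no scaling needed).
proj(x) = [3.5517, 0.5431]
Step 3: Dot product.
a^T * proj(x) = -2*3.5517 + 4*0.5431 = -4.931


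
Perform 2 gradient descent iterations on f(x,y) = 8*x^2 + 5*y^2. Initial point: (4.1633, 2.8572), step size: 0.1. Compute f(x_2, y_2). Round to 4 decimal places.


Gradient descent on f(x,y) = 8*x^2 + 5*y^2.
Starting point: (4.1633, 2.8572), alpha = 0.1
Step 1: grad_x = 2*8*4.1633 = 66.6128, grad_y = 2*5*2.8572 = 28.572
  x_1 = 4.1633 - 0.1*66.6128 = -2.498
  y_1 = 2.8572 - 0.1*28.572 = -0.0
Step 2: grad_x = 2*8*-2.498 = -39.9677, grad_y = 2*5*-0.0 = -0.0
  x_2 = -2.498 - 0.1*-39.9677 = 1.4988
  y_2 = -0.0 - 0.1*-0.0 = 0.0
f(1.4988, 0.0) = 8*1.4988^2 + 5*0.0^2 = 17.9709


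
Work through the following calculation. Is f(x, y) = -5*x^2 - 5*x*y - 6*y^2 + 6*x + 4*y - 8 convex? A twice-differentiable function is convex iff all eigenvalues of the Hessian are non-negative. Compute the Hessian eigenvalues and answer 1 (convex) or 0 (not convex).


The Hessian of f(x,y) = -5*x^2 - 5*x*y - 6*y^2 + 6*x + 4*y - 8 is:
H = [[-10, -5], [-5, -12]]
Trace = -10 - 12 = -22
Determinant = -10*-12 - (-5)^2 = 95
Discriminant = (-22)^2 - 4*95 = 104.0
Eigenvalues: lambda_1 = -16.099, lambda_2 = -5.901
The function is not convex.

0


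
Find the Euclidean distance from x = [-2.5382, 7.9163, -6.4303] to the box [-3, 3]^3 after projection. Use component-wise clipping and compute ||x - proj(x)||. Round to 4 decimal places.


Project each component onto [-3, 3].
clip(-2.5382) = -2.5382, clip(7.9163) = 3.0, clip(-6.4303) = -3.0
Projection = [-2.5382, 3.0, -3.0]
Squared diffs: [0.0, 24.17, 11.767]
Distance = sqrt(35.937) = 5.9947


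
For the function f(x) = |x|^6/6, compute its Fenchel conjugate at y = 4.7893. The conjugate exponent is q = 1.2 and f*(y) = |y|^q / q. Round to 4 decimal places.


The conjugate exponent q satisfies 1/p + 1/q = 1.
p = 6, so q = 6/(6 - 1) = 1.2
|y|^q = 4.7893^1.2 = 6.5513
f*(4.7893) = 6.5513 / 1.2 = 5.4594


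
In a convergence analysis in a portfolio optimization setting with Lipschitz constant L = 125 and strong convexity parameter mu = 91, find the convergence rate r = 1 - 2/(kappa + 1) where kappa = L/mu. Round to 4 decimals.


Step 1: Compute the condition number.
kappa = L/mu = 125/91 = 1.3736
Step 2: Compute the convergence rate.
r = 1 - 2/(kappa + 1) = 1 - 2*mu/(L + mu) = (L - mu)/(L + mu) = 34/216 = 0.1574


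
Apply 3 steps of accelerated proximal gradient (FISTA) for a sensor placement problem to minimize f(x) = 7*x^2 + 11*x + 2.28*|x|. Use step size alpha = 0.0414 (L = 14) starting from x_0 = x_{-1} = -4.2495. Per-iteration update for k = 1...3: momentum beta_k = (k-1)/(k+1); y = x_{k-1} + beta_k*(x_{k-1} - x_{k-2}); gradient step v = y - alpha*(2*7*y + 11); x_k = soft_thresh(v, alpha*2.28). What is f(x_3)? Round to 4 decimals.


FISTA on f(x) = 7*x^2 + 11*x + 2.28*|x|
L = 14, alpha = 0.0414
Iteration 1: beta = 0.0, y = -4.2495 + 0.0*(-4.2495 + 4.2495) = -4.2495
  grad(y) = -48.493, v = y - alpha*grad = -2.2419
  prox(v) = soft_thresh(-2.2419, 0.0944) = -2.1475
Iteration 2: beta = 0.3333, y = -2.1475 + 0.3333*(-2.1475 + 4.2495) = -1.4468
  grad(y) = -9.2556, v = y - alpha*grad = -1.0636
  prox(v) = soft_thresh(-1.0636, 0.0944) = -0.9693
Iteration 3: beta = 0.5, y = -0.9693 + 0.5*(-0.9693 + 2.1475) = -0.3801
  grad(y) = 5.6781, v = y - alpha*grad = -0.6152
  prox(v) = soft_thresh(-0.6152, 0.0944) = -0.5208
f(x_3) = 7*(-0.5208)^2 + 11*(-0.5208) + 2.28*|-0.5208| = -2.6428


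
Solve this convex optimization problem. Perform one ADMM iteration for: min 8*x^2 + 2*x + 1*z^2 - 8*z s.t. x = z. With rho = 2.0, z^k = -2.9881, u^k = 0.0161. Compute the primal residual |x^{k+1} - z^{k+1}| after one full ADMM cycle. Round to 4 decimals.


ADMM iteration with rho = 2.0, z^k = -2.9881, u^k = 0.0161
Step 1: x-update.
Minimize 8*x^2 + 2*x + (2.0/2)*(x + 2.9881 + 0.0161)^2
FOC: (2*8 + 2.0)*x = -2 + 2.0*(-2.9881 - 0.0161)
x^{k+1} = -0.4449
Step 2: z-update.
Minimize 1*z^2 - 8*z + (2.0/2)*(-0.4449 - z + 0.0161)^2
FOC: (2*1 + 2.0)*z = 8 + 2.0*(-0.4449 + 0.0161)
z^{k+1} = 1.7856
Step 3: u-update.
u^{k+1} = 0.0161 - 0.4449 - 1.7856 = -2.2144
Step 4: Primal residual = |-0.4449 - 1.7856| = 2.2305


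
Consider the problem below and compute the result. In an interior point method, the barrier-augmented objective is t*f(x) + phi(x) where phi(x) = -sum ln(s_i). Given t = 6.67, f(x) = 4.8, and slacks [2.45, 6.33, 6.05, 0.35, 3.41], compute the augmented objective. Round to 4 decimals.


Step 1: Compute log-barrier.
ln values: [0.8961, 1.8453, 1.8001, -1.0498, 1.2267]
phi = -(0.8961 + 1.8453 + 1.8001 - 1.0498 + 1.2267) = -4.7183
Step 2: Compute augmented objective.
t*f(x) = 6.67*4.8 = 32.016
Total = 32.016 - 4.7183 = 27.2977


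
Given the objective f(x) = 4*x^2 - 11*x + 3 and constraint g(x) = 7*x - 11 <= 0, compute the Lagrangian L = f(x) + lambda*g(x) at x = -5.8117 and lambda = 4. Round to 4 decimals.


Step 1: Evaluate f(x).
f(-5.8117) = 4*(-5.8117)^2 - 11*(-5.8117) + 3 = 202.0321
Step 2: Evaluate g(x).
g(-5.8117) = 7*-5.8117 - 11 = -51.6819
Step 3: Compute Lagrangian.
L = 202.0321 + 4*-51.6819 = -4.6955


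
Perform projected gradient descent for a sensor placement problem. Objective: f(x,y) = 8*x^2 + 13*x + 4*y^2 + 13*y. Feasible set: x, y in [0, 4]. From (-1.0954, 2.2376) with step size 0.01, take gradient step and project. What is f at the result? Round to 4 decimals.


Step 1: Compute gradient at (-1.0954, 2.2376).
grad_x = 2*8*-1.0954 + 13 = -4.5264
grad_y = 2*4*2.2376 + 13 = 30.9008
Step 2: Gradient step.
x_raw = -1.0954 - 0.01*-4.5264 = -1.0501
y_raw = 2.2376 - 0.01*30.9008 = 1.9286
Step 3: Project onto [0, 4].
x_proj = clip(-1.0501) = 0.0
y_proj = clip(1.9286) = 1.9286
Step 4: Evaluate f.
f(0.0, 1.9286) = 39.9496


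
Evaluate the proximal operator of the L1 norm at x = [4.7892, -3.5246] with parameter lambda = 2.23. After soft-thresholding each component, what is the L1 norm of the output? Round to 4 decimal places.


Soft-thresholding with lambda = 2.23:
prox(4.7892) = sign(4.7892)*max(|4.7892| - 2.23, 0) = 2.5592
prox(-3.5246) = sign(-3.5246)*max(|-3.5246| - 2.23, 0) = -1.2946
prox(x) = [2.5592, -1.2946]
||prox(x)||_1 = 2.5592 + 1.2946 = 3.8538


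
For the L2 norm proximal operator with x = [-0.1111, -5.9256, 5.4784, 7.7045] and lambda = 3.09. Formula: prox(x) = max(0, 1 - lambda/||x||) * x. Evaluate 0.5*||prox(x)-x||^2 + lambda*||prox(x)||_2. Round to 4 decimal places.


Step 1: Compute ||x||.
||x|| = 11.1578
Step 2: Compute scaling factor.
scale = max(0, 1 - 3.09/11.1578) = 0.7231
Step 3: prox(x) = [-0.0803, -4.2846, 3.9612, 5.5709]
||prox(x)|| = 8.0678
Step 4: Proximal objective.
0.5*||prox-x||^2 = 4.7741
lambda*||prox|| = 24.9295
Total = 29.7037


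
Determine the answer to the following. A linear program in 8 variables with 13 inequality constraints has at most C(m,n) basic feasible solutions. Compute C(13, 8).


Each vertex corresponds to some choice of n active constraints out of m, so the number of vertices is at most C(m, n) = m! / (n!(m-n)!).
m = 13, n = 8
Numerator: 13 * 12 * 11 * 10 * 9 * 8 * 7 * 6
Denominator: 8! = 40320
C(13, 8) = 1287


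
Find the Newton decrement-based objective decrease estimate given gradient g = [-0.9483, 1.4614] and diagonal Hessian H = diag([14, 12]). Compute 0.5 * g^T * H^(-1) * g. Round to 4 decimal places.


Step 1: H is diagonal, so H^(-1) * g = [-0.0677, 0.1218].
Step 2: g^T H^(-1) g = sum_i g_i^2 / H_ii
  = (-0.9483)^2/14 + (1.4614)^2/12
  = 0.0642 + 0.178 = 0.2422
Step 3: Objective decrease = 0.5 * g^T H^(-1) g = 0.1211


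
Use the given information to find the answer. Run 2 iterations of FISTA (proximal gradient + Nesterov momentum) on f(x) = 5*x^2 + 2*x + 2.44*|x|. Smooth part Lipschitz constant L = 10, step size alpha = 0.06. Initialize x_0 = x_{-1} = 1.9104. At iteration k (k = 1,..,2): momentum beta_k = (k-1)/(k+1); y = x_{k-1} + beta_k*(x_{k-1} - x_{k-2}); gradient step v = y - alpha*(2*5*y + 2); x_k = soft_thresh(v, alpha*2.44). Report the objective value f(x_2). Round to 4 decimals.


FISTA on f(x) = 5*x^2 + 2*x + 2.44*|x|
L = 10, alpha = 0.06
Iteration 1: beta = 0.0, y = 1.9104 + 0.0*(1.9104 - 1.9104) = 1.9104
  grad(y) = 21.104, v = y - alpha*grad = 0.6442
  prox(v) = soft_thresh(0.6442, 0.1464) = 0.4978
Iteration 2: beta = 0.3333, y = 0.4978 + 0.3333*(0.4978 - 1.9104) = 0.0269
  grad(y) = 2.2688, v = y - alpha*grad = -0.1092
  prox(v) = soft_thresh(-0.1092, 0.1464) = 0.0
f(x_2) = 5*0.0^2 + 2*0.0 + 2.44*|0.0| = 0.0


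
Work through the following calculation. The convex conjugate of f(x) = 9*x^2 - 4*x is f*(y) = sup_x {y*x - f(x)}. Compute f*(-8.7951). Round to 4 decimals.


f*(y) = sup_x {y*x - a*x^2 - b*x} = sup_x {(y-b)*x - a*x^2}
FOC: (y - b) - 2a*x = 0 => x* = (y - b)/(2a)
x* = (-8.7951 + 4)/(2*9) = -0.2664
f*(-8.7951) = (y-b)^2/(4a) = (-8.7951 + 4)^2/(4*9)
= 22.993/36 = 0.6387


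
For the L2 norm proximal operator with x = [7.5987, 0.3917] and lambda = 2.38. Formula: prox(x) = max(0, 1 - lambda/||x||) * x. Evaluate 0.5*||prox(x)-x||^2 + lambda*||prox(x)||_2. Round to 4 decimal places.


Step 1: Compute ||x||.
||x|| = 7.6088
Step 2: Compute scaling factor.
scale = max(0, 1 - 2.38/7.6088) = 0.6872
Step 3: prox(x) = [5.2219, 0.2692]
||prox(x)|| = 5.2288
Step 4: Proximal objective.
0.5*||prox-x||^2 = 2.8322
lambda*||prox|| = 12.4445
Total = 15.2767


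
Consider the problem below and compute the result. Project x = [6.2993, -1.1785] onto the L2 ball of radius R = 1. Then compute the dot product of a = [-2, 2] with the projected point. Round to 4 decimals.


Step 1: Compute ||x|| (intermediates to 6 decimals).
||x|| = sqrt(6.2993^2 + (-1.1785)^2) = 6.408591
Step 2: Project.
Since ||x|| > R, scale = R/||x|| = 1/6.408591 = 0.156041, proj(x) = scale * x
proj(x) = [0.982949, -0.183894]
Step 3: Dot product.
a^T * proj(x) = -2*0.982949 + 2*(-0.183894) = -2.3337


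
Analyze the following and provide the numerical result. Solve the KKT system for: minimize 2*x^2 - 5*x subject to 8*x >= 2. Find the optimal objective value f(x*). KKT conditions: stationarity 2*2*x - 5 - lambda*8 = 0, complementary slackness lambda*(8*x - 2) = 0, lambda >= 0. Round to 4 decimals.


Step 1: Try lambda = 0 (constraint inactive).
Stationarity: 2*2*x - 5 = 0
x* = 5/(2*2) = 1.25
Check constraint: 8*1.25 = 10.0 >= 2 -- satisfied.
Step 2: Compute optimal value.
f(x*) = 2*1.25^2 - 5*1.25 = -3.125


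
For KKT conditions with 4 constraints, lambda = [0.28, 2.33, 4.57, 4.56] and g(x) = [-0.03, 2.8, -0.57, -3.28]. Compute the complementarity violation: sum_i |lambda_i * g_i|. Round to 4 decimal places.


KKT complementary slackness check:
lambda_1 * g_1 = 0.28 * -0.03 = -0.0084
lambda_2 * g_2 = 2.33 * 2.8 = 6.524
lambda_3 * g_3 = 4.57 * -0.57 = -2.6049
lambda_4 * g_4 = 4.56 * -3.28 = -14.9568
Total violation = 0.0084 + 6.524 + 2.6049 + 14.9568 = 24.0941


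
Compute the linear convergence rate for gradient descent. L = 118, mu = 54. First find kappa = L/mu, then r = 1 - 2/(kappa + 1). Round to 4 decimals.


Step 1: Compute the condition number.
kappa = L/mu = 118/54 = 2.1852
Step 2: Compute the convergence rate.
r = 1 - 2/(kappa + 1) = 1 - 2*mu/(L + mu) = (L - mu)/(L + mu) = 64/172 = 0.3721


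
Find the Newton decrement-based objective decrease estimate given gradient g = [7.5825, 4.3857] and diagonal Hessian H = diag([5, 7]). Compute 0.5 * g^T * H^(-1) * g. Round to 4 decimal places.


Step 1: H is diagonal, so H^(-1) * g = [1.5165, 0.6265].
Step 2: g^T H^(-1) g = sum_i g_i^2 / H_ii
  = (7.5825)^2/5 + (4.3857)^2/7
  = 11.4989 + 2.7478 = 14.2466
Step 3: Objective decrease = 0.5 * g^T H^(-1) g = 7.1233


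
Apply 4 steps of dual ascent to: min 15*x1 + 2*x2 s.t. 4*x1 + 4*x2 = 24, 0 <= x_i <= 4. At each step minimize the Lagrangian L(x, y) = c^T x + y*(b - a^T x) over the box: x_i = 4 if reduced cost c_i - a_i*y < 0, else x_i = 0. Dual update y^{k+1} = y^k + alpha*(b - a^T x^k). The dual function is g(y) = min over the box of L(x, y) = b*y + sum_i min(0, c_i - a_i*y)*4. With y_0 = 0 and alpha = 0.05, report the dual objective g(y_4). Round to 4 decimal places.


Dual ascent for LP: min 15*x1 + 2*x2, 4*x1 + 4*x2 = 24, 0 <= x_i <= 4
Step 1: y^k = 0.0, reduced costs: (15.0, 2.0)
  x^k = (0.0, 0.0), subgradient = b - a^T x = 24.0
  y^{k+1} = 0.0 + 0.05*24.0 = 1.2
Step 2: y^k = 1.2, reduced costs: (10.2, -2.8)
  x^k = (0.0, 4.0), subgradient = b - a^T x = 8.0
  y^{k+1} = 1.2 + 0.05*8.0 = 1.6
Step 3: y^k = 1.6, reduced costs: (8.6, -4.4)
  x^k = (0.0, 4.0), subgradient = b - a^T x = 8.0
  y^{k+1} = 1.6 + 0.05*8.0 = 2.0
Step 4: y^k = 2.0, reduced costs: (7.0, -6.0)
  x^k = (0.0, 4.0), subgradient = b - a^T x = 8.0
  y^{k+1} = 2.0 + 0.05*8.0 = 2.4
Dual objective at y_4 = 2.4: reduced costs (5.4, -7.6), box minimizer x = (0.0, 4.0)
g(y_4) = b*y + (c1 - a1*y)*x1 + (c2 - a2*y)*x2 = 24*2.4 + 5.4*0.0 + (-7.6)*4.0 = 57.6 + 0.0 - 30.4 = 27.2


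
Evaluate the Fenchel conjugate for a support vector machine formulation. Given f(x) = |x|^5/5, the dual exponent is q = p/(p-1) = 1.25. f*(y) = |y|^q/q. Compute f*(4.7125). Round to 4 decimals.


The conjugate exponent q satisfies 1/p + 1/q = 1.
p = 5, so q = 5/(5 - 1) = 1.25
|y|^q = 4.7125^1.25 = 6.9433
f*(4.7125) = 6.9433 / 1.25 = 5.5546


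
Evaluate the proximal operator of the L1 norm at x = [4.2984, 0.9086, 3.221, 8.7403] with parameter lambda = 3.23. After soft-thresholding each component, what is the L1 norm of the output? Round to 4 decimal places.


Soft-thresholding with lambda = 3.23:
prox(4.2984) = sign(4.2984)*max(|4.2984| - 3.23, 0) = 1.0684
prox(0.9086) = sign(0.9086)*max(|0.9086| - 3.23, 0) = 0.0
prox(3.221) = sign(3.221)*max(|3.221| - 3.23, 0) = 0.0
prox(8.7403) = sign(8.7403)*max(|8.7403| - 3.23, 0) = 5.5103
prox(x) = [1.0684, 0.0, 0.0, 5.5103]
||prox(x)||_1 = 1.0684 + 0.0 + 0.0 + 5.5103 = 6.5787


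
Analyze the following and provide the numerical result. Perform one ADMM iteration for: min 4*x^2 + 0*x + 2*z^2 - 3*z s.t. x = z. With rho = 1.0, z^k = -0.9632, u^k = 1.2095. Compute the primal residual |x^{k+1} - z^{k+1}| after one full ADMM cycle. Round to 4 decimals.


ADMM iteration with rho = 1.0, z^k = -0.9632, u^k = 1.2095
Step 1: x-update.
Minimize 4*x^2 + 0*x + (1.0/2)*(x + 0.9632 + 1.2095)^2
FOC: (2*4 + 1.0)*x = 0 + 1.0*(-0.9632 - 1.2095)
x^{k+1} = -0.2414
Step 2: z-update.
Minimize 2*z^2 - 3*z + (1.0/2)*(-0.2414 - z + 1.2095)^2
FOC: (2*2 + 1.0)*z = 3 + 1.0*(-0.2414 + 1.2095)
z^{k+1} = 0.7936
Step 3: u-update.
u^{k+1} = 1.2095 - 0.2414 - 0.7936 = 0.1745
Step 4: Primal residual = |-0.2414 - 0.7936| = 1.035


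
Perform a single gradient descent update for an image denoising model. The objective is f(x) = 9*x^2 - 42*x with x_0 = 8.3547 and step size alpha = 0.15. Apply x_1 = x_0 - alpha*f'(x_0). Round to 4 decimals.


We compute the gradient at x_0 and apply the update.
f'(x) = 18*x - 42
f'(8.3547) = 18*8.3547 - 42 = 108.3846
x_1 = 8.3547 - 0.15*108.3846 = -7.903


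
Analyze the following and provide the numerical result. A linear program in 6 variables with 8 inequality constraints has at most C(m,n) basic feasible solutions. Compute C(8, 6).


Each vertex corresponds to some choice of n active constraints out of m, so the number of vertices is at most C(m, n) = m! / (n!(m-n)!).
m = 8, n = 6
Numerator: 8 * 7 * 6 * 5 * 4 * 3
Denominator: 6! = 720
C(8, 6) = 28


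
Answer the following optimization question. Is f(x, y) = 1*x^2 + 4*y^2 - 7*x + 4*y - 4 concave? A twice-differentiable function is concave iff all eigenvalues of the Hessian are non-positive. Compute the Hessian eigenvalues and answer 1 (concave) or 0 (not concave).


The Hessian of f(x,y) = 1*x^2 + 4*y^2 - 7*x + 4*y - 4 is:
H = [[2, 0], [0, 8]]
Trace = 2 + 8 = 10
Determinant = 2*8 - (0)^2 = 16
Discriminant = (10)^2 - 4*16 = 36.0
Eigenvalues: lambda_1 = 2.0, lambda_2 = 8.0
The function is not concave.

0


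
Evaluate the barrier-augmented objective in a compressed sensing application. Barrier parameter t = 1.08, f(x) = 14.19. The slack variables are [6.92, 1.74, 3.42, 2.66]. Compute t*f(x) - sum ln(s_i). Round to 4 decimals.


Step 1: Compute log-barrier.
ln values: [1.9344, 0.5539, 1.2296, 0.9783]
phi = -(1.9344 + 0.5539 + 1.2296 + 0.9783) = -4.6963
Step 2: Compute augmented objective.
t*f(x) = 1.08*14.19 = 15.3252
Total = 15.3252 - 4.6963 = 10.6289


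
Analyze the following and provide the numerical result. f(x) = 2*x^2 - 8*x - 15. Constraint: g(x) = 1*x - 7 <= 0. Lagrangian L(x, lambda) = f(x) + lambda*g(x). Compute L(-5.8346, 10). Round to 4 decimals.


Step 1: Evaluate f(x).
f(-5.8346) = 2*(-5.8346)^2 - 8*(-5.8346) - 15 = 99.7619
Step 2: Evaluate g(x).
g(-5.8346) = 1*-5.8346 - 7 = -12.8346
Step 3: Compute Lagrangian.
L = 99.7619 + 10*-12.8346 = -28.5841


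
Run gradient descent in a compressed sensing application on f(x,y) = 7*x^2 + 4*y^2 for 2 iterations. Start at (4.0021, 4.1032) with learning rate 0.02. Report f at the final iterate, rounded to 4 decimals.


Gradient descent on f(x,y) = 7*x^2 + 4*y^2.
Starting point: (4.0021, 4.1032), alpha = 0.02
Step 1: grad_x = 2*7*4.0021 = 56.0294, grad_y = 2*4*4.1032 = 32.8256
  x_1 = 4.0021 - 0.02*56.0294 = 2.8815
  y_1 = 4.1032 - 0.02*32.8256 = 3.4467
Step 2: grad_x = 2*7*2.8815 = 40.3412, grad_y = 2*4*3.4467 = 27.5735
  x_2 = 2.8815 - 0.02*40.3412 = 2.0747
  y_2 = 3.4467 - 0.02*27.5735 = 2.8952
f(2.0747, 2.8952) = 7*2.0747^2 + 4*2.8952^2 = 63.6595


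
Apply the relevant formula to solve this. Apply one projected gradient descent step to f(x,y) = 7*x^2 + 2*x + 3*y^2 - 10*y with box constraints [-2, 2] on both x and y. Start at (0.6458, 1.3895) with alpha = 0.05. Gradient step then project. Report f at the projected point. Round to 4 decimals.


Step 1: Compute gradient at (0.6458, 1.3895).
grad_x = 2*7*0.6458 + 2 = 11.0412
grad_y = 2*3*1.3895 - 10 = -1.663
Step 2: Gradient step.
x_raw = 0.6458 - 0.05*11.0412 = 0.0937
y_raw = 1.3895 - 0.05*-1.663 = 1.4727
Step 3: Project onto [-2, 2].
x_proj = clip(0.0937) = 0.0937
y_proj = clip(1.4727) = 1.4727
Step 4: Evaluate f.
f(0.0937, 1.4727) = -7.9714


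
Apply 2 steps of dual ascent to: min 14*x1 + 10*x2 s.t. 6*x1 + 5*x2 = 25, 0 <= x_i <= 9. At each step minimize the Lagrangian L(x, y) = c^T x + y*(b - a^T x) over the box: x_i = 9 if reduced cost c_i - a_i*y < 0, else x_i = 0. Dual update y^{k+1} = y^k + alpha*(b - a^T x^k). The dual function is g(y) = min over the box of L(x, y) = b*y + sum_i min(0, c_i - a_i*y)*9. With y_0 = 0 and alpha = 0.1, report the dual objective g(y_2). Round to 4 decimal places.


Dual ascent for LP: min 14*x1 + 10*x2, 6*x1 + 5*x2 = 25, 0 <= x_i <= 9
Step 1: y^k = 0.0, reduced costs: (14.0, 10.0)
  x^k = (0.0, 0.0), subgradient = b - a^T x = 25.0
  y^{k+1} = 0.0 + 0.1*25.0 = 2.5
Step 2: y^k = 2.5, reduced costs: (-1.0, -2.5)
  x^k = (9.0, 9.0), subgradient = b - a^T x = -74.0
  y^{k+1} = 2.5 + 0.1*-74.0 = -4.9
Dual objective at y_2 = -4.9: reduced costs (43.4, 34.5), box minimizer x = (0.0, 0.0)
g(y_2) = b*y + (c1 - a1*y)*x1 + (c2 - a2*y)*x2 = 25*(-4.9) + 43.4*0.0 + 34.5*0.0 = -122.5 + 0.0 + 0.0 = -122.5
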